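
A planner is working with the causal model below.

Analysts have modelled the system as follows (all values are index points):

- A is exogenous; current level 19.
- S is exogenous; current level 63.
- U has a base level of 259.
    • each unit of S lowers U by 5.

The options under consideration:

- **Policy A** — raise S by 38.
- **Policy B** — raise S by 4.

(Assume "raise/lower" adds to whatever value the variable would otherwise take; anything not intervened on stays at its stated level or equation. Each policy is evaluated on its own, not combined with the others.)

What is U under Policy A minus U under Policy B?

Policy A (S + 38):
  S = 63 + 38 = 101
  U = 259 − 5·101 = -246
Policy B (S + 4):
  S = 63 + 4 = 67
  U = 259 − 5·67 = -76
U: -246 − (-76) = -170

-170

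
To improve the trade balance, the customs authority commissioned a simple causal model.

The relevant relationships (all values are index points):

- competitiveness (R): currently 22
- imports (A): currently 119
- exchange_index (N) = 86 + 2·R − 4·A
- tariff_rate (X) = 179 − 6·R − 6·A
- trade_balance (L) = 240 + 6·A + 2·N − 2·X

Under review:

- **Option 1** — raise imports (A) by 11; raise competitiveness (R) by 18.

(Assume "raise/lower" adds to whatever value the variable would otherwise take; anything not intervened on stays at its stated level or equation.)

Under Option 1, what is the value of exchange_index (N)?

-354

Option 1 (A + 11, R + 18):
  R = 22 + 18 = 40
  A = 119 + 11 = 130
  N = 86 + 2·40 − 4·130 = -354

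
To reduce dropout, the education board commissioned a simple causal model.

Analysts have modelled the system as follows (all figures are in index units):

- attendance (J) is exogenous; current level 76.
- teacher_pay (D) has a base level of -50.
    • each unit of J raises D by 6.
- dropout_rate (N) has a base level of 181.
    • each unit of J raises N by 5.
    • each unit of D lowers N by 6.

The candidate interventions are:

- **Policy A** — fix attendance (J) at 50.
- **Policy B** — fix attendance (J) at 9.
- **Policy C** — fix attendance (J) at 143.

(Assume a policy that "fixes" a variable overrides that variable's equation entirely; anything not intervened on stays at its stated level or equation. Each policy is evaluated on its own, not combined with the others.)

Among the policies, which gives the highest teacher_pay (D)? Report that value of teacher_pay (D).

Policy A (J := 50):
  J = 50
  D = -50 + 6·50 = 250
Policy B (J := 9):
  J = 9
  D = -50 + 6·9 = 4
Policy C (J := 143):
  J = 143
  D = -50 + 6·143 = 808
Comparing — Policy A: D=250, Policy B: D=4, Policy C: D=808. Highest is 808 (Policy C).

808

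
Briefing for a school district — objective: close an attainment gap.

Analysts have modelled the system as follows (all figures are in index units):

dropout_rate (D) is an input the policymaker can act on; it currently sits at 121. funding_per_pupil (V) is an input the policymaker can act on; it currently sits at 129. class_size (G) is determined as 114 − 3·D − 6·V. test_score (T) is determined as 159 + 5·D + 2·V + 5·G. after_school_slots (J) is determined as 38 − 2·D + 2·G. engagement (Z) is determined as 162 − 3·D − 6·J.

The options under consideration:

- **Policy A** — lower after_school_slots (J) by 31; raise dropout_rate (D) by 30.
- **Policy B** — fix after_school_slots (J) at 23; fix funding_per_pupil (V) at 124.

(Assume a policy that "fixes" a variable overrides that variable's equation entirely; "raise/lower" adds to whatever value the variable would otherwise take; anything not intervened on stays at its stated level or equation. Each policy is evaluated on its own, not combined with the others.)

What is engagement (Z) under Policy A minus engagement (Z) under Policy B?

15174

Policy A (J − 31, D + 30):
  D = 121 + 30 = 151
  V = 129
  G = 114 − 3·151 − 6·129 = -1113
  J = 38 − 2·151 + 2·(-1113) (−31 from intervention) = -2521
  Z = 162 − 3·151 − 6·(-2521) = 14835
Policy B (J := 23, V := 124):
  D = 121
  V = 124
  G = 114 − 3·121 − 6·124 = -993
  J = 23
  Z = 162 − 3·121 − 6·23 = -339
Z: 14835 − (-339) = 15174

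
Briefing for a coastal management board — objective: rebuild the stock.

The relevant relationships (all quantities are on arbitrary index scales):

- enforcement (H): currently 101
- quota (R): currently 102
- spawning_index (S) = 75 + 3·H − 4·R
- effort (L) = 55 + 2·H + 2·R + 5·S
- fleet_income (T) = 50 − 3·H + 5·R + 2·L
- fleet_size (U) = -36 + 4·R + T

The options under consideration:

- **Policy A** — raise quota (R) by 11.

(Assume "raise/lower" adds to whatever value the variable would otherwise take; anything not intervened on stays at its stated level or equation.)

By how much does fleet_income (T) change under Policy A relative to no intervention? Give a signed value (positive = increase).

Baseline:
  H = 101
  R = 102
  S = 75 + 3·101 − 4·102 = -30
  L = 55 + 2·101 + 2·102 + 5·(-30) = 311
  T = 50 − 3·101 + 5·102 + 2·311 = 879
Policy A (R + 11):
  H = 101
  R = 102 + 11 = 113
  S = 75 + 3·101 − 4·113 = -74
  L = 55 + 2·101 + 2·113 + 5·(-74) = 113
  T = 50 − 3·101 + 5·113 + 2·113 = 538
Change in T: 538 − 879 = -341

-341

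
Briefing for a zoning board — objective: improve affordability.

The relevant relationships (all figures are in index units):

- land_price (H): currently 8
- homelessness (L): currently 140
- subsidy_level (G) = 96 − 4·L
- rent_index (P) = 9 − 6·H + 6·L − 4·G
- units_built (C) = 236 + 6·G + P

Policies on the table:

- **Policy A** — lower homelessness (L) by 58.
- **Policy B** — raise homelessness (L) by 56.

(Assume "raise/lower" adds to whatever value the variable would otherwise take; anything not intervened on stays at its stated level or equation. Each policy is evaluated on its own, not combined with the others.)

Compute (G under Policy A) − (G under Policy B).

Policy A (L − 58):
  L = 140 − 58 = 82
  G = 96 − 4·82 = -232
Policy B (L + 56):
  L = 140 + 56 = 196
  G = 96 − 4·196 = -688
G: -232 − (-688) = 456

456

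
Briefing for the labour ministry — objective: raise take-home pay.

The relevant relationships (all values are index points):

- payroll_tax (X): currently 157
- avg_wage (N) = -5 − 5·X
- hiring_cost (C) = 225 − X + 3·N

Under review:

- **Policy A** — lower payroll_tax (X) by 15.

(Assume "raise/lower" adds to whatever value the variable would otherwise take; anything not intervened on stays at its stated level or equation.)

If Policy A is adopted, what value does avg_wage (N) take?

Policy A (X − 15):
  X = 157 − 15 = 142
  N = -5 − 5·142 = -715

-715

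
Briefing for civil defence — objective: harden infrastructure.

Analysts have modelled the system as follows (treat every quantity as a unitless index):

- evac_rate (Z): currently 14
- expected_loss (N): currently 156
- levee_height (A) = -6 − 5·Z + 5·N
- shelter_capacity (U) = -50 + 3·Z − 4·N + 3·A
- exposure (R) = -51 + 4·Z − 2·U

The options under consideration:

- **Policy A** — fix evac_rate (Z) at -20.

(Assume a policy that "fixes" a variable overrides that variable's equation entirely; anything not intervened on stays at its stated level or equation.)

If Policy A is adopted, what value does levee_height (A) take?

Policy A (Z := -20):
  Z = -20
  N = 156
  A = -6 − 5·(-20) + 5·156 = 874

874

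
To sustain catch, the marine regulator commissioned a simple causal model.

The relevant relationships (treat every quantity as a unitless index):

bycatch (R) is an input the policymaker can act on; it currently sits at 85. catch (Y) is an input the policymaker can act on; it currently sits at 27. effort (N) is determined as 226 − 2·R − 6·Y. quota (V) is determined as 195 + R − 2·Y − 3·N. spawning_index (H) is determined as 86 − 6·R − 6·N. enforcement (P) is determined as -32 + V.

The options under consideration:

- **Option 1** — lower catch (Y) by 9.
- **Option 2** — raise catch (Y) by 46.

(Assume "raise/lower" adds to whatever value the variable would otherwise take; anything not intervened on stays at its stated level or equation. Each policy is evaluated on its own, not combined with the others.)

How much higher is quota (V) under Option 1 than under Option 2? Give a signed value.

Option 1 (Y − 9):
  R = 85
  Y = 27 − 9 = 18
  N = 226 − 2·85 − 6·18 = -52
  V = 195 + 85 − 2·18 − 3·(-52) = 400
Option 2 (Y + 46):
  R = 85
  Y = 27 + 46 = 73
  N = 226 − 2·85 − 6·73 = -382
  V = 195 + 85 − 2·73 − 3·(-382) = 1280
V: 400 − 1280 = -880

-880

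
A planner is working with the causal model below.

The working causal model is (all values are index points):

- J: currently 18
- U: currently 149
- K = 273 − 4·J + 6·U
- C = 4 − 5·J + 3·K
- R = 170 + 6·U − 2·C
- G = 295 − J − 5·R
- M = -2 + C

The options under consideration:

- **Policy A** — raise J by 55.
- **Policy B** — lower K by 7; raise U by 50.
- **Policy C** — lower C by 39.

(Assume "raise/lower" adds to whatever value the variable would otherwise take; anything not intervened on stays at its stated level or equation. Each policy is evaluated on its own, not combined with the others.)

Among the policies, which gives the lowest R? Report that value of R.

-6792

Policy A (J + 55):
  J = 18 + 55 = 73
  U = 149
  K = 273 − 4·73 + 6·149 = 875
  C = 4 − 5·73 + 3·875 = 2264
  R = 170 + 6·149 − 2·2264 = -3464
Policy B (K − 7, U + 50):
  J = 18
  U = 149 + 50 = 199
  K = 273 − 4·18 + 6·199 (−7 from intervention) = 1388
  C = 4 − 5·18 + 3·1388 = 4078
  R = 170 + 6·199 − 2·4078 = -6792
Policy C (C − 39):
  J = 18
  U = 149
  K = 273 − 4·18 + 6·149 = 1095
  C = 4 − 5·18 + 3·1095 (−39 from intervention) = 3160
  R = 170 + 6·149 − 2·3160 = -5256
Comparing — Policy A: R=-3464, Policy B: R=-6792, Policy C: R=-5256. Lowest is -6792 (Policy B).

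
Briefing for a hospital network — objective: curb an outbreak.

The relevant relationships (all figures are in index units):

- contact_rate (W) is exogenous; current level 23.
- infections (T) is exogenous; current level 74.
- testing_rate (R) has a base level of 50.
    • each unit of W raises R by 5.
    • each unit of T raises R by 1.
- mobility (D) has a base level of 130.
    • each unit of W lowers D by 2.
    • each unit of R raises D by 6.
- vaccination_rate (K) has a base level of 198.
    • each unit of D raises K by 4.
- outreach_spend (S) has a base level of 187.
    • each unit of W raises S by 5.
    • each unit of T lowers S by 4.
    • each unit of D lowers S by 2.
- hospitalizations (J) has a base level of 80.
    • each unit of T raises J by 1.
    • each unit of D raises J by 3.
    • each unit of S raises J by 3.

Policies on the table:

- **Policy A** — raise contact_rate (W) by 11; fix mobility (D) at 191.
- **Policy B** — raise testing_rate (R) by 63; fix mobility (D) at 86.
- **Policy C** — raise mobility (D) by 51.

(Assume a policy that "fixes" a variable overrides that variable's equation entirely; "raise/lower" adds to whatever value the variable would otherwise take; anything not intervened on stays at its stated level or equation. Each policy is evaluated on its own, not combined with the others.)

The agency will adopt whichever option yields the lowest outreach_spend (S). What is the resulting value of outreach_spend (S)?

Policy A (W + 11, D := 191):
  W = 23 + 11 = 34
  T = 74
  R = 50 + 5·34 + 74 = 294
  D = 191
  S = 187 + 5·34 − 4·74 − 2·191 = -321
Policy B (R + 63, D := 86):
  W = 23
  T = 74
  R = 50 + 5·23 + 74 (+63 from intervention) = 302
  D = 86
  S = 187 + 5·23 − 4·74 − 2·86 = -166
Policy C (D + 51):
  W = 23
  T = 74
  R = 50 + 5·23 + 74 = 239
  D = 130 − 2·23 + 6·239 (+51 from intervention) = 1569
  S = 187 + 5·23 − 4·74 − 2·1569 = -3132
Comparing — Policy A: S=-321, Policy B: S=-166, Policy C: S=-3132. Lowest is -3132 (Policy C).

-3132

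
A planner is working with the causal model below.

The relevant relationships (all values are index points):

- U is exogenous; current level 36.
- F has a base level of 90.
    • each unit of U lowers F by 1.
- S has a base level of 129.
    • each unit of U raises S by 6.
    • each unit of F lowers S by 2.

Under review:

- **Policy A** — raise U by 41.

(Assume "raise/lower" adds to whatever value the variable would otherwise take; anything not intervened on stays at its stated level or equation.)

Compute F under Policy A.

Policy A (U + 41):
  U = 36 + 41 = 77
  F = 90 − 77 = 13

13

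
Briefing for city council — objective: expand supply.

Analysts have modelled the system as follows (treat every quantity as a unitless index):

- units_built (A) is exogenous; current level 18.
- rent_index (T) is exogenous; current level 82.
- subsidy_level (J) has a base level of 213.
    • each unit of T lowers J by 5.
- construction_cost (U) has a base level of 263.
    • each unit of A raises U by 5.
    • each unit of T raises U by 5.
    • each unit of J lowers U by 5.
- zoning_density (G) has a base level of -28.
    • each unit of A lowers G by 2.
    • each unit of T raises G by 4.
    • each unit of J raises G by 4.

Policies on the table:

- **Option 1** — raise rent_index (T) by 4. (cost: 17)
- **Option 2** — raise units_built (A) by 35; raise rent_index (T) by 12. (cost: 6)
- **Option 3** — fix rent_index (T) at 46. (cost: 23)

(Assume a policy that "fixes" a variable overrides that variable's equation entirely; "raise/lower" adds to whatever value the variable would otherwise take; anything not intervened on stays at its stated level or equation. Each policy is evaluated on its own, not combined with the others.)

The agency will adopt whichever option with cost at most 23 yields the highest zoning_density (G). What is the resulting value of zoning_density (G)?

Option 1 (T + 4):
  A = 18
  T = 82 + 4 = 86
  J = 213 − 5·86 = -217
  G = -28 − 2·18 + 4·86 + 4·(-217) = -588
Option 2 (A + 35, T + 12):
  A = 18 + 35 = 53
  T = 82 + 12 = 94
  J = 213 − 5·94 = -257
  G = -28 − 2·53 + 4·94 + 4·(-257) = -786
Option 3 (T := 46):
  A = 18
  T = 46
  J = 213 − 5·46 = -17
  G = -28 − 2·18 + 4·46 + 4·(-17) = 52
Comparing — Option 1: G=-588, Option 2: G=-786, Option 3: G=52. Highest is 52 (Option 3).

52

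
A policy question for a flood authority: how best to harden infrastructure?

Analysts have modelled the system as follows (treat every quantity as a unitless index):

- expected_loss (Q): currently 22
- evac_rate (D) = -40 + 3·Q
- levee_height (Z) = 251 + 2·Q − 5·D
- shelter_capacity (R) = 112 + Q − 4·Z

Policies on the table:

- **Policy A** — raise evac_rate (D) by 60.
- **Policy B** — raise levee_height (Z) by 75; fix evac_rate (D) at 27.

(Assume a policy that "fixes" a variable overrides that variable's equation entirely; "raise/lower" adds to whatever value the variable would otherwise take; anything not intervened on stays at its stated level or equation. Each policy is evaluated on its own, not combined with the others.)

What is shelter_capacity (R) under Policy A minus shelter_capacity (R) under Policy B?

Policy A (D + 60):
  Q = 22
  D = -40 + 3·22 (+60 from intervention) = 86
  Z = 251 + 2·22 − 5·86 = -135
  R = 112 + 22 − 4·(-135) = 674
Policy B (Z + 75, D := 27):
  Q = 22
  D = 27
  Z = 251 + 2·22 − 5·27 (+75 from intervention) = 235
  R = 112 + 22 − 4·235 = -806
R: 674 − (-806) = 1480

1480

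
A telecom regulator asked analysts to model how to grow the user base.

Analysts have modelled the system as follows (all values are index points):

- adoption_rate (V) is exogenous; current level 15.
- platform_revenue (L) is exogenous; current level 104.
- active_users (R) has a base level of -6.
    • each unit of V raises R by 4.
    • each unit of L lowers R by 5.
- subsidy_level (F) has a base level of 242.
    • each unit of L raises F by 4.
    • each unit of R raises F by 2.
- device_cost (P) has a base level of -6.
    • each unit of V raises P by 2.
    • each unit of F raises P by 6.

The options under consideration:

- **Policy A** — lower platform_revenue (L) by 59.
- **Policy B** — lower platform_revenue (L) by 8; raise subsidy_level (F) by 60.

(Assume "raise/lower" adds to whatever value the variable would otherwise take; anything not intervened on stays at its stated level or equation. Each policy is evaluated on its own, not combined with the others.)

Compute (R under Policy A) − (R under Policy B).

255

Policy A (L − 59):
  V = 15
  L = 104 − 59 = 45
  R = -6 + 4·15 − 5·45 = -171
Policy B (L − 8, F + 60):
  V = 15
  L = 104 − 8 = 96
  R = -6 + 4·15 − 5·96 = -426
R: -171 − (-426) = 255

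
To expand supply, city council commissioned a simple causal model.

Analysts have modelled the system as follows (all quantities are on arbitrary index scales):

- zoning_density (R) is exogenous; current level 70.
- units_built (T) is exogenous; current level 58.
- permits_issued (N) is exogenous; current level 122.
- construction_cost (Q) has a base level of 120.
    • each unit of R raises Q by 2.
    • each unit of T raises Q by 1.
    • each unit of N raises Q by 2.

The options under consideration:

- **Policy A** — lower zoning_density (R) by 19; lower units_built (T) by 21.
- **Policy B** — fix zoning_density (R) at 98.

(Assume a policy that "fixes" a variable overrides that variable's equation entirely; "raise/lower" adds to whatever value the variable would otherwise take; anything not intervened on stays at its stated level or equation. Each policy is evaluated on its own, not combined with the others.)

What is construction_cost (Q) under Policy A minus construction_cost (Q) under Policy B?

Policy A (R − 19, T − 21):
  R = 70 − 19 = 51
  T = 58 − 21 = 37
  N = 122
  Q = 120 + 2·51 + 37 + 2·122 = 503
Policy B (R := 98):
  R = 98
  T = 58
  N = 122
  Q = 120 + 2·98 + 58 + 2·122 = 618
Q: 503 − 618 = -115

-115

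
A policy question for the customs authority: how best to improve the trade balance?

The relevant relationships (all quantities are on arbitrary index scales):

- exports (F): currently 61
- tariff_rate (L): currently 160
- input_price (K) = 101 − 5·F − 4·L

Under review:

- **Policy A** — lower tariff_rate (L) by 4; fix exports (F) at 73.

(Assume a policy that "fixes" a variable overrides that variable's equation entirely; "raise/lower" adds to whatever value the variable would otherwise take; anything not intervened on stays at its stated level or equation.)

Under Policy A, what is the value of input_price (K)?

-888

Policy A (L − 4, F := 73):
  F = 73
  L = 160 − 4 = 156
  K = 101 − 5·73 − 4·156 = -888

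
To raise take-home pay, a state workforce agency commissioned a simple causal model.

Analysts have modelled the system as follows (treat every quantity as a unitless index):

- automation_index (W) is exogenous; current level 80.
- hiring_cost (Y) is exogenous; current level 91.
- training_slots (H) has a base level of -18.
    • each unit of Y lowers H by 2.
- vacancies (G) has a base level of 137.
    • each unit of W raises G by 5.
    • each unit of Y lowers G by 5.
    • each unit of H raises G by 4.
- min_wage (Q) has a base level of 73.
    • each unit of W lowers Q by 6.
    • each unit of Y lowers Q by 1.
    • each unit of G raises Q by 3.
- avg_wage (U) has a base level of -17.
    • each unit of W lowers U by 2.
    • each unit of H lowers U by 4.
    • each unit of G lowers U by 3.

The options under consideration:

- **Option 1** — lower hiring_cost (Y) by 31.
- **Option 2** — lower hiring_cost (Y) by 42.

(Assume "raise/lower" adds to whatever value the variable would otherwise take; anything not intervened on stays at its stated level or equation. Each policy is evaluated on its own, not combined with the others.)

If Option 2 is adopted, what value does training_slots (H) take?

-116

Option 2 (Y − 42):
  Y = 91 − 42 = 49
  H = -18 − 2·49 = -116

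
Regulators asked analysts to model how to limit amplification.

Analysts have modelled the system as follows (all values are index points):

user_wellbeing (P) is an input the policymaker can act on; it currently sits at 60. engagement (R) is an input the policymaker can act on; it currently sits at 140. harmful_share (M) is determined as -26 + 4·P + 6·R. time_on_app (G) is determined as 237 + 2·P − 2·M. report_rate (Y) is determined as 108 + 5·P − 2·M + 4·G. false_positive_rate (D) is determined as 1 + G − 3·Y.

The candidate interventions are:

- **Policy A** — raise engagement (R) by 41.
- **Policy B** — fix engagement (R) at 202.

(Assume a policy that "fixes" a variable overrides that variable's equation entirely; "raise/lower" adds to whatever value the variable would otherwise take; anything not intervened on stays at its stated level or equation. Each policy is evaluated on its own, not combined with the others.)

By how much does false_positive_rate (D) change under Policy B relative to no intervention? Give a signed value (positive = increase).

10416

Baseline:
  P = 60
  R = 140
  M = -26 + 4·60 + 6·140 = 1054
  G = 237 + 2·60 − 2·1054 = -1751
  Y = 108 + 5·60 − 2·1054 + 4·(-1751) = -8704
  D = 1 + (-1751) − 3·(-8704) = 24362
Policy B (R := 202):
  P = 60
  R = 202
  M = -26 + 4·60 + 6·202 = 1426
  G = 237 + 2·60 − 2·1426 = -2495
  Y = 108 + 5·60 − 2·1426 + 4·(-2495) = -12424
  D = 1 + (-2495) − 3·(-12424) = 34778
Change in D: 34778 − 24362 = 10416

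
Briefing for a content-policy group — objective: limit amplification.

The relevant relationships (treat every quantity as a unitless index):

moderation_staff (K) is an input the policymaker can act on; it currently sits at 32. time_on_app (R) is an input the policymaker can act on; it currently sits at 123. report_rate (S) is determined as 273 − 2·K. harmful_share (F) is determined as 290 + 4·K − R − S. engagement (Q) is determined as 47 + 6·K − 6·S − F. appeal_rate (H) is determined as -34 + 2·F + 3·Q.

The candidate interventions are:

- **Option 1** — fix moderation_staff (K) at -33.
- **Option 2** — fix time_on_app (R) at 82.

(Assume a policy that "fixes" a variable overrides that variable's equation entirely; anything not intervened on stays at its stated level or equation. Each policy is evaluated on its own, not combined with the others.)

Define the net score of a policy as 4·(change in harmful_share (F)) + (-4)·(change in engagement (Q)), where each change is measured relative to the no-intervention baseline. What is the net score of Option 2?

Baseline:
  K = 32
  R = 123
  S = 273 − 2·32 = 209
  F = 290 + 4·32 − 123 − 209 = 86
  Q = 47 + 6·32 − 6·209 − 86 = -1101
Option 2 (R := 82):
  K = 32
  R = 82
  S = 273 − 2·32 = 209
  F = 290 + 4·32 − 82 − 209 = 127
  Q = 47 + 6·32 − 6·209 − 127 = -1142
ΔF = 127 − 86 = 41; ΔQ = -1142 − (-1101) = -41
Score = 4·41 + (-4)·(-41) = 328

328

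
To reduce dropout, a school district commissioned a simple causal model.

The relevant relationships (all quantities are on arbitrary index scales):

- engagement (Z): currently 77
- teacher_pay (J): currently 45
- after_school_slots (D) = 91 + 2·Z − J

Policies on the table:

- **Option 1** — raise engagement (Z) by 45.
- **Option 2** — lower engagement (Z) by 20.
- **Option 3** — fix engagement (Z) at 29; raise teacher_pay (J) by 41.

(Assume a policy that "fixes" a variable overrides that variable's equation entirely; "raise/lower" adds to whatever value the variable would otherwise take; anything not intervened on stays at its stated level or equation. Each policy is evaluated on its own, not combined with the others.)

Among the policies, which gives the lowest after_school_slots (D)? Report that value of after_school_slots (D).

Option 1 (Z + 45):
  Z = 77 + 45 = 122
  J = 45
  D = 91 + 2·122 − 45 = 290
Option 2 (Z − 20):
  Z = 77 − 20 = 57
  J = 45
  D = 91 + 2·57 − 45 = 160
Option 3 (Z := 29, J + 41):
  Z = 29
  J = 45 + 41 = 86
  D = 91 + 2·29 − 86 = 63
Comparing — Option 1: D=290, Option 2: D=160, Option 3: D=63. Lowest is 63 (Option 3).

63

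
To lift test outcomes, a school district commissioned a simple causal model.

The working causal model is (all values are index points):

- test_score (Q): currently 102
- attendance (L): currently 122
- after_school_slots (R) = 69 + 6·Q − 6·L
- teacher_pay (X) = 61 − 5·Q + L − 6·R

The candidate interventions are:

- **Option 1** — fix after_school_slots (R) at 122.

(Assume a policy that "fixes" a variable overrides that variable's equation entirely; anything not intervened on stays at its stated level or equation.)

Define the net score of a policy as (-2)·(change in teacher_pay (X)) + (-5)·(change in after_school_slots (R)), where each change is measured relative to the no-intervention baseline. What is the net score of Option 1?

1211

Baseline:
  Q = 102
  L = 122
  R = 69 + 6·102 − 6·122 = -51
  X = 61 − 5·102 + 122 − 6·(-51) = -21
Option 1 (R := 122):
  Q = 102
  L = 122
  R = 122
  X = 61 − 5·102 + 122 − 6·122 = -1059
ΔX = -1059 − (-21) = -1038; ΔR = 122 − (-51) = 173
Score = (-2)·(-1038) + (-5)·173 = 1211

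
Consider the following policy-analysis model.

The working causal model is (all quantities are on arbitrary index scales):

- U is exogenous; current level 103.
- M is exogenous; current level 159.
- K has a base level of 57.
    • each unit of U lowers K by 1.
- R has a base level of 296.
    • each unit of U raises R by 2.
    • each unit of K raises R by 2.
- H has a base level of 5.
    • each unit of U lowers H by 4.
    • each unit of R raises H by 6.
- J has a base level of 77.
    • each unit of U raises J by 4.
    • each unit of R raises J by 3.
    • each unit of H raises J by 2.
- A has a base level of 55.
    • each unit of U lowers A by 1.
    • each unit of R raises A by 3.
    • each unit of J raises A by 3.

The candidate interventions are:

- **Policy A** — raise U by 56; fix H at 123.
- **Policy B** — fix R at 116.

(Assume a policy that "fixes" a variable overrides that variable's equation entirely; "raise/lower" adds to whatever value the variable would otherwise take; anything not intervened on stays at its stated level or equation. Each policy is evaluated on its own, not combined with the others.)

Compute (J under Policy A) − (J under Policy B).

774

Policy A (U + 56, H := 123):
  U = 103 + 56 = 159
  K = 57 − 159 = -102
  R = 296 + 2·159 + 2·(-102) = 410
  H = 123
  J = 77 + 4·159 + 3·410 + 2·123 = 2189
Policy B (R := 116):
  U = 103
  K = 57 − 103 = -46
  R = 116
  H = 5 − 4·103 + 6·116 = 289
  J = 77 + 4·103 + 3·116 + 2·289 = 1415
J: 2189 − 1415 = 774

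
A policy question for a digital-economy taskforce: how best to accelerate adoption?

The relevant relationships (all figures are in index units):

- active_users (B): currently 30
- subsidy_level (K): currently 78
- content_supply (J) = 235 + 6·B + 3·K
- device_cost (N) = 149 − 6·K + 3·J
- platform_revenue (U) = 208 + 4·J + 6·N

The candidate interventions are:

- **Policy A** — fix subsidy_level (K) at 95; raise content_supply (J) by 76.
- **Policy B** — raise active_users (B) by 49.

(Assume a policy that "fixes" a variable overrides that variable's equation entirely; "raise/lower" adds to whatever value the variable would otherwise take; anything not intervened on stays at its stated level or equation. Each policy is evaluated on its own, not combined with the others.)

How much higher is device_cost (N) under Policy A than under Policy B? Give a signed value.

Policy A (K := 95, J + 76):
  B = 30
  K = 95
  J = 235 + 6·30 + 3·95 (+76 from intervention) = 776
  N = 149 − 6·95 + 3·776 = 1907
Policy B (B + 49):
  B = 30 + 49 = 79
  K = 78
  J = 235 + 6·79 + 3·78 = 943
  N = 149 − 6·78 + 3·943 = 2510
N: 1907 − 2510 = -603

-603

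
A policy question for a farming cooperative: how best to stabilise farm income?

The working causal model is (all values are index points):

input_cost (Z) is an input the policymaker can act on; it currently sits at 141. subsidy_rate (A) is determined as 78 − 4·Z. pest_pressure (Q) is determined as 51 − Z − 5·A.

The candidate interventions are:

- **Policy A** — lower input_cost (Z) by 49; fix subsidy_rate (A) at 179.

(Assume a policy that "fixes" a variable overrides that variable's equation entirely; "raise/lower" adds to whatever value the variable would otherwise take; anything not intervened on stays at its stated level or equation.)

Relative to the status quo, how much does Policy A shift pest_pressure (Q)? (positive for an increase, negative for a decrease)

Baseline:
  Z = 141
  A = 78 − 4·141 = -486
  Q = 51 − 141 − 5·(-486) = 2340
Policy A (Z − 49, A := 179):
  Z = 141 − 49 = 92
  A = 179
  Q = 51 − 92 − 5·179 = -936
Change in Q: -936 − 2340 = -3276

-3276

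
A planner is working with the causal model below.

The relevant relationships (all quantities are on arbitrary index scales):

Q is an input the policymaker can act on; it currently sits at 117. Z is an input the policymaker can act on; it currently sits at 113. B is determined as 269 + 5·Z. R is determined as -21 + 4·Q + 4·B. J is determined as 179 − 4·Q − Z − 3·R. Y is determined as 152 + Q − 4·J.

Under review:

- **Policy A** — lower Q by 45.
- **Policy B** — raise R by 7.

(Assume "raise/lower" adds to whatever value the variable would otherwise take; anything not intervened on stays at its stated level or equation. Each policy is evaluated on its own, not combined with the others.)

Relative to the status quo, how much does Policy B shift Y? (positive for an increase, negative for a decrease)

84

Baseline:
  Q = 117
  Z = 113
  B = 269 + 5·113 = 834
  R = -21 + 4·117 + 4·834 = 3783
  J = 179 − 4·117 − 113 − 3·3783 = -11751
  Y = 152 + 117 − 4·(-11751) = 47273
Policy B (R + 7):
  Q = 117
  Z = 113
  B = 269 + 5·113 = 834
  R = -21 + 4·117 + 4·834 (+7 from intervention) = 3790
  J = 179 − 4·117 − 113 − 3·3790 = -11772
  Y = 152 + 117 − 4·(-11772) = 47357
Change in Y: 47357 − 47273 = 84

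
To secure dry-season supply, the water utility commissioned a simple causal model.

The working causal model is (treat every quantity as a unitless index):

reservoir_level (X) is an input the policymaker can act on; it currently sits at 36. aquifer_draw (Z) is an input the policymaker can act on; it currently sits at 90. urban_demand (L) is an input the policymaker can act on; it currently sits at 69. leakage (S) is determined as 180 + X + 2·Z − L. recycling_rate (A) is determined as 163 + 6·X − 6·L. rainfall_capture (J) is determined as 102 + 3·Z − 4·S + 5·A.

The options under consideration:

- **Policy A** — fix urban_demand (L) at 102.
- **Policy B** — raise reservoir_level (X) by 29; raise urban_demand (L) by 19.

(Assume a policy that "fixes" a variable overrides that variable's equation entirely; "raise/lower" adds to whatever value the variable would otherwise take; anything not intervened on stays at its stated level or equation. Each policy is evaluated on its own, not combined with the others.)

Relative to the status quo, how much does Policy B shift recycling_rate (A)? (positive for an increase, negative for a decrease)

Baseline:
  X = 36
  L = 69
  A = 163 + 6·36 − 6·69 = -35
Policy B (X + 29, L + 19):
  X = 36 + 29 = 65
  L = 69 + 19 = 88
  A = 163 + 6·65 − 6·88 = 25
Change in A: 25 − (-35) = 60

60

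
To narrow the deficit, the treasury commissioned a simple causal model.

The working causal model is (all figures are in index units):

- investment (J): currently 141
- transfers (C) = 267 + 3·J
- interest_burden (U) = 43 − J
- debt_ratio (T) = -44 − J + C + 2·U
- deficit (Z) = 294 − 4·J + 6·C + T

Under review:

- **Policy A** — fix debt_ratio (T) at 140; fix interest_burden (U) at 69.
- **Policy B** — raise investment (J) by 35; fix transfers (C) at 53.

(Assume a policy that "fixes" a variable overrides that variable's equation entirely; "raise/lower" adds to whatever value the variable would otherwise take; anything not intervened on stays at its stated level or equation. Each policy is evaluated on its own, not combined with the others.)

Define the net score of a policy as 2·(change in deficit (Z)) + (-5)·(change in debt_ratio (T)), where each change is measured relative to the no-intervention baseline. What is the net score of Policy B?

Baseline:
  J = 141
  C = 267 + 3·141 = 690
  U = 43 − 141 = -98
  T = -44 − 141 + 690 + 2·(-98) = 309
  Z = 294 − 4·141 + 6·690 + 309 = 4179
Policy B (J + 35, C := 53):
  J = 141 + 35 = 176
  C = 53
  U = 43 − 176 = -133
  T = -44 − 176 + 53 + 2·(-133) = -433
  Z = 294 − 4·176 + 6·53 + (-433) = -525
ΔZ = -525 − 4179 = -4704; ΔT = -433 − 309 = -742
Score = 2·(-4704) + (-5)·(-742) = -5698

-5698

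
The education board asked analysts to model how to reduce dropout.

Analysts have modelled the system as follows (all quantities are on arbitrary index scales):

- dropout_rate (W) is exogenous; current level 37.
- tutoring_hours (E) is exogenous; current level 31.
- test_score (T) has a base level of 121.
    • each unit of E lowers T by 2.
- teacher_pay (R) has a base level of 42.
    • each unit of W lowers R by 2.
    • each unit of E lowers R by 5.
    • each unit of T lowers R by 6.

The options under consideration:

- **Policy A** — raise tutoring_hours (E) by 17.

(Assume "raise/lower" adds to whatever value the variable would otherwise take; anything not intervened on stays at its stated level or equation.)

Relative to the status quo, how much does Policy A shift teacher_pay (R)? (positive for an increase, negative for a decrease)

119

Baseline:
  W = 37
  E = 31
  T = 121 − 2·31 = 59
  R = 42 − 2·37 − 5·31 − 6·59 = -541
Policy A (E + 17):
  W = 37
  E = 31 + 17 = 48
  T = 121 − 2·48 = 25
  R = 42 − 2·37 − 5·48 − 6·25 = -422
Change in R: -422 − (-541) = 119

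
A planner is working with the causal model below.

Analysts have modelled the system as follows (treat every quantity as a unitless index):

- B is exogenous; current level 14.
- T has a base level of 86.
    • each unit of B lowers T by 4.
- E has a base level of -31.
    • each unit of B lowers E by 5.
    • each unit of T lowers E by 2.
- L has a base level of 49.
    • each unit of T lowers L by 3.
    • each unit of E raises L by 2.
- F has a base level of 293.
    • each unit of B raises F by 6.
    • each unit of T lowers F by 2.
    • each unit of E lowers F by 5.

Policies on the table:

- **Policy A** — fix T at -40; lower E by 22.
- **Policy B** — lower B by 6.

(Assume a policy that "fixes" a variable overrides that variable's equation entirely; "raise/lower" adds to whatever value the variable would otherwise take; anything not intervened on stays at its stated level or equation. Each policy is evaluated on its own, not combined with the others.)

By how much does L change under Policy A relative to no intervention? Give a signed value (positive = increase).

Baseline:
  B = 14
  T = 86 − 4·14 = 30
  E = -31 − 5·14 − 2·30 = -161
  L = 49 − 3·30 + 2·(-161) = -363
Policy A (T := -40, E − 22):
  B = 14
  T = -40
  E = -31 − 5·14 − 2·(-40) (−22 from intervention) = -43
  L = 49 − 3·(-40) + 2·(-43) = 83
Change in L: 83 − (-363) = 446

446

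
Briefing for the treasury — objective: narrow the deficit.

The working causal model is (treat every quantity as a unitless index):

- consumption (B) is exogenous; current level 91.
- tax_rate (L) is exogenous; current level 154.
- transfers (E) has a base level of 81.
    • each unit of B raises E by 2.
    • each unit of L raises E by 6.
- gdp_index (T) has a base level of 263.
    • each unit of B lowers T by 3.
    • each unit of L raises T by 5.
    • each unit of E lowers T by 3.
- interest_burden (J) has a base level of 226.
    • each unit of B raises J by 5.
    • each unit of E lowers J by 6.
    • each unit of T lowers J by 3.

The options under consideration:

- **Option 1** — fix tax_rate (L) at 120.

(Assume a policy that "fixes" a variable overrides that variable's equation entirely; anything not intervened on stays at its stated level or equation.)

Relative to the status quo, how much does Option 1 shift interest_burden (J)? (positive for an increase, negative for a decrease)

Baseline:
  B = 91
  L = 154
  E = 81 + 2·91 + 6·154 = 1187
  T = 263 − 3·91 + 5·154 − 3·1187 = -2801
  J = 226 + 5·91 − 6·1187 − 3·(-2801) = 1962
Option 1 (L := 120):
  B = 91
  L = 120
  E = 81 + 2·91 + 6·120 = 983
  T = 263 − 3·91 + 5·120 − 3·983 = -2359
  J = 226 + 5·91 − 6·983 − 3·(-2359) = 1860
Change in J: 1860 − 1962 = -102

-102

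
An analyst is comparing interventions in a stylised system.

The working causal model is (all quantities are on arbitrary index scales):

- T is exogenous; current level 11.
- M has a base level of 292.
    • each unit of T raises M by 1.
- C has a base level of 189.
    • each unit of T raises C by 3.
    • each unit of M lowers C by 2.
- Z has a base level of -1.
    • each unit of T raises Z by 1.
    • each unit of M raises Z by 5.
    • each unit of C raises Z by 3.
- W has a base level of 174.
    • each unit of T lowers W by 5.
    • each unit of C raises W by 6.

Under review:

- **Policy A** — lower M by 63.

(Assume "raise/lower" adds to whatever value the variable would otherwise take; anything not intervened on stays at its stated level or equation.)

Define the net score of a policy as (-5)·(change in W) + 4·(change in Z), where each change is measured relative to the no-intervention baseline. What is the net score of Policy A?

-3528

Baseline:
  T = 11
  M = 292 + 11 = 303
  C = 189 + 3·11 − 2·303 = -384
  Z = -1 + 11 + 5·303 + 3·(-384) = 373
  W = 174 − 5·11 + 6·(-384) = -2185
Policy A (M − 63):
  T = 11
  M = 292 + 11 (−63 from intervention) = 240
  C = 189 + 3·11 − 2·240 = -258
  Z = -1 + 11 + 5·240 + 3·(-258) = 436
  W = 174 − 5·11 + 6·(-258) = -1429
ΔW = -1429 − (-2185) = 756; ΔZ = 436 − 373 = 63
Score = (-5)·756 + 4·63 = -3528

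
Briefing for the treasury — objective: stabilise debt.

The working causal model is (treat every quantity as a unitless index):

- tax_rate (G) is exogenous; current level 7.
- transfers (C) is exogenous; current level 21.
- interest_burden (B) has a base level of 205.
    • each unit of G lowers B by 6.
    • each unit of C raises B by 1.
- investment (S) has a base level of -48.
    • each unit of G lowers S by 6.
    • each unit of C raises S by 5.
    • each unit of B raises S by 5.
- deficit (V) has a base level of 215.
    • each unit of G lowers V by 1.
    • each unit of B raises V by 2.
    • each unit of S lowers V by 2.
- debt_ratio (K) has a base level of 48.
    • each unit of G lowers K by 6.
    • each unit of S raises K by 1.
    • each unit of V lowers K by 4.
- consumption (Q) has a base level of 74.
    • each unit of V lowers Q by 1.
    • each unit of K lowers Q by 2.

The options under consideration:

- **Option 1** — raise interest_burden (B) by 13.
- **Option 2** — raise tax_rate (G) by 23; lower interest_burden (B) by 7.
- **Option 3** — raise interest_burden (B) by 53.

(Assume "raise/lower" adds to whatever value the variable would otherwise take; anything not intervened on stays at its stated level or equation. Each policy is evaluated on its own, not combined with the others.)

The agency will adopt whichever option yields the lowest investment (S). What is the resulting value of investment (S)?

72

Option 1 (B + 13):
  G = 7
  C = 21
  B = 205 − 6·7 + 21 (+13 from intervention) = 197
  S = -48 − 6·7 + 5·21 + 5·197 = 1000
Option 2 (G + 23, B − 7):
  G = 7 + 23 = 30
  C = 21
  B = 205 − 6·30 + 21 (−7 from intervention) = 39
  S = -48 − 6·30 + 5·21 + 5·39 = 72
Option 3 (B + 53):
  G = 7
  C = 21
  B = 205 − 6·7 + 21 (+53 from intervention) = 237
  S = -48 − 6·7 + 5·21 + 5·237 = 1200
Comparing — Option 1: S=1000, Option 2: S=72, Option 3: S=1200. Lowest is 72 (Option 2).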